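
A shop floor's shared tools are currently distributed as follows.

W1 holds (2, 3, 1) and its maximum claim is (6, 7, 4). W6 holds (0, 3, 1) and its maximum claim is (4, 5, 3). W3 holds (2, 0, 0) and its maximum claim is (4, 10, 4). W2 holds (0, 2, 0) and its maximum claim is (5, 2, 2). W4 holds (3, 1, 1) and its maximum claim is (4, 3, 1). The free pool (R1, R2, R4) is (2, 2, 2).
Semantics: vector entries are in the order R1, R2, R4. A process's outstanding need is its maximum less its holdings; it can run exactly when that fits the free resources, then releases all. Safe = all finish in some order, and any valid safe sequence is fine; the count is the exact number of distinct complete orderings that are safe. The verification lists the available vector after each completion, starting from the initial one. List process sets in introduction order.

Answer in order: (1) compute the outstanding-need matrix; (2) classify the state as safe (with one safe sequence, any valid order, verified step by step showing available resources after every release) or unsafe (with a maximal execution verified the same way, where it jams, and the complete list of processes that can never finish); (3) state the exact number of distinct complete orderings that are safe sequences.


(1) Remaining need (order R1, R2, R4):
  W1: (4, 4, 3)
  W6: (4, 2, 2)
  W3: (2, 10, 4)
  W2: (5, 0, 2)
  W4: (1, 2, 0)
(2) SAFE. One safe sequence: W4, W6, W2, W1, W3.
Key observation: at W4 the run first touches a limit — (1, 2, 0) against (2, 2, 2), exact on a resource it actually requests.
Check, step by step:
  pool = (2, 2, 2)
  W4: need (1, 2, 0) fits (2, 2, 2); releases (3, 1, 1), pool now (5, 3, 3)
  W6: need (4, 2, 2) fits (5, 3, 3); releases (0, 3, 1), pool now (5, 6, 4)
  W2: need (5, 0, 2) fits (5, 6, 4); releases (0, 2, 0), pool now (5, 8, 4)
  W1: need (4, 4, 3) fits (5, 8, 4); releases (2, 3, 1), pool now (7, 11, 5)
  W3: need (2, 10, 4) fits (7, 11, 5); releases (2, 0, 0), pool now (9, 11, 5)
(3) Precisely 4 of the possible complete orderings are safe sequences.


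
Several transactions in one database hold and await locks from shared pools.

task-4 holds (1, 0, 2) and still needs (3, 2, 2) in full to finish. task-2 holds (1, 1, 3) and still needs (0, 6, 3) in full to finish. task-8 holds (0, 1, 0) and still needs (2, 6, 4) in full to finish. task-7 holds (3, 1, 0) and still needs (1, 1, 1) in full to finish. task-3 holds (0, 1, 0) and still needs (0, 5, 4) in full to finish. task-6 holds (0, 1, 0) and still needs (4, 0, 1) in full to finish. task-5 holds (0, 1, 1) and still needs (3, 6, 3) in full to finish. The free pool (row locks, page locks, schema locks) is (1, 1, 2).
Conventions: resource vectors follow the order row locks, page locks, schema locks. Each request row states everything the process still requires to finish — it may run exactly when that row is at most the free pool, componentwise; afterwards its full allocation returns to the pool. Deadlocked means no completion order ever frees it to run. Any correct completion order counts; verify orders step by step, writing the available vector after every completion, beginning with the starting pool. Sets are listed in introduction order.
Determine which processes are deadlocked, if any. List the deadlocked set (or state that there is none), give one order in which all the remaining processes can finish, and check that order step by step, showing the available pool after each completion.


Deadlocked set: task-2, task-8, task-3 and task-5.
Key observation: page locks is the bottleneck — with task-7, task-4, task-6 done the pool holds (5, 3, 4), short of every remaining need.
One completion order for the rest: task-7, task-4, task-6. Step-by-step check:
  pool = (1, 1, 2)
  task-7: need (1, 1, 1) fits (1, 1, 2); releases (3, 1, 0), pool now (4, 2, 2)
  task-4: need (3, 2, 2) fits (4, 2, 2); releases (1, 0, 2), pool now (5, 2, 4)
  task-6: need (4, 0, 1) fits (5, 2, 4); releases (0, 1, 0), pool now (5, 3, 4)
The blocked processes can never fit:
  task-2 cannot run: need (0, 6, 3) vs free (5, 3, 4) (insufficient page locks)
  task-8 cannot run: need (2, 6, 4) vs free (5, 3, 4) (insufficient page locks)
  task-3 cannot run: need (0, 5, 4) vs free (5, 3, 4) (insufficient page locks)
  task-5 cannot run: need (3, 6, 3) vs free (5, 3, 4) (insufficient page locks)


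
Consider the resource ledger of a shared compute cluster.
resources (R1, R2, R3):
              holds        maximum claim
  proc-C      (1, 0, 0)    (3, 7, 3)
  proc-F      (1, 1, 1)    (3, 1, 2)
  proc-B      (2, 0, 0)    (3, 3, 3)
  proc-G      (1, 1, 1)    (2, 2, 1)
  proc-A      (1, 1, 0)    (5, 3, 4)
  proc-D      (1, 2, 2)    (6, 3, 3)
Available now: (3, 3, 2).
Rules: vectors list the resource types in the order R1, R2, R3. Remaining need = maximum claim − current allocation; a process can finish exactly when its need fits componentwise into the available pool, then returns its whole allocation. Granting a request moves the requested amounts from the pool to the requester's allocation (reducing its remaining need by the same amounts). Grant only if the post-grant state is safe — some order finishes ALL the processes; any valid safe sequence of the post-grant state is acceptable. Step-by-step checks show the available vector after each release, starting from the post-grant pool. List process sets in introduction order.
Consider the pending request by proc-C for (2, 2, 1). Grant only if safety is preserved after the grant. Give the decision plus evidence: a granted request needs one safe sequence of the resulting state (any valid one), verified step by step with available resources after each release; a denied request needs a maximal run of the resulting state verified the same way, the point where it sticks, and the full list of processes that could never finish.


GRANT. The post-grant state is safe; one safe sequence: proc-G, proc-F, proc-B, proc-D, proc-C, proc-A.
Key observation: even at the reduced pool (1, 1, 1), proc-G fits immediately, so safety survives the grant.
Verifying the post-grant state step by step:
  pool = (1, 1, 1)
  proc-G: need (1, 1, 0) fits (1, 1, 1); releases (1, 1, 1), pool now (2, 2, 2)
  proc-F: need (2, 0, 1) fits (2, 2, 2); releases (1, 1, 1), pool now (3, 3, 3)
  proc-B: need (1, 3, 3) fits (3, 3, 3); releases (2, 0, 0), pool now (5, 3, 3)
  proc-D: need (5, 1, 1) fits (5, 3, 3); releases (1, 2, 2), pool now (6, 5, 5)
  proc-C: need (0, 5, 2) fits (6, 5, 5); releases (3, 2, 1), pool now (9, 7, 6)
  proc-A: need (4, 2, 4) fits (9, 7, 6); releases (1, 1, 0), pool now (10, 8, 6)


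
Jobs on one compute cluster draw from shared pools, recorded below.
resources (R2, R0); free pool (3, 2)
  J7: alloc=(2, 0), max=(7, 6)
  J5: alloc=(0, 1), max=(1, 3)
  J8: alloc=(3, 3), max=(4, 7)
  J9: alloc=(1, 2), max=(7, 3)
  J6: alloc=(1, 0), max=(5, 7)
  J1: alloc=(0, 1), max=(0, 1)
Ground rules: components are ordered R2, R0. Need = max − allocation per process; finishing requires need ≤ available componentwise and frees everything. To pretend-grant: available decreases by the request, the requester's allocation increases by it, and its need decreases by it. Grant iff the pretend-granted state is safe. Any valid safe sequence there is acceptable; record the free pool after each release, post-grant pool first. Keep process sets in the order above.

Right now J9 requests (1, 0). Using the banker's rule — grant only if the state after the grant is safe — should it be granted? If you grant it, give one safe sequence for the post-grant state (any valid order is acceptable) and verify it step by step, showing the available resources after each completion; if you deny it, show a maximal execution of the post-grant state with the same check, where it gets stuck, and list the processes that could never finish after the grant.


GRANT. The post-grant state is safe; one safe sequence: J5, J1, J8, J9, J7, J6.
Key observation: after the grant the pool drops to (2, 2), which still lets J5 finish first and unwind the rest.
Step-by-step check of the post-grant state:
  pool = (2, 2)
  run J5 (needs (1, 2), free (2, 2)); after release of (0, 1) the pool is (2, 3)
  run J1 (needs (0, 0), free (2, 3)); after release of (0, 1) the pool is (2, 4)
  run J8 (needs (1, 4), free (2, 4)); after release of (3, 3) the pool is (5, 7)
  run J9 (needs (5, 1), free (5, 7)); after release of (2, 2) the pool is (7, 9)
  run J7 (needs (5, 6), free (7, 9)); after release of (2, 0) the pool is (9, 9)
  run J6 (needs (4, 7), free (9, 9)); after release of (1, 0) the pool is (10, 9)


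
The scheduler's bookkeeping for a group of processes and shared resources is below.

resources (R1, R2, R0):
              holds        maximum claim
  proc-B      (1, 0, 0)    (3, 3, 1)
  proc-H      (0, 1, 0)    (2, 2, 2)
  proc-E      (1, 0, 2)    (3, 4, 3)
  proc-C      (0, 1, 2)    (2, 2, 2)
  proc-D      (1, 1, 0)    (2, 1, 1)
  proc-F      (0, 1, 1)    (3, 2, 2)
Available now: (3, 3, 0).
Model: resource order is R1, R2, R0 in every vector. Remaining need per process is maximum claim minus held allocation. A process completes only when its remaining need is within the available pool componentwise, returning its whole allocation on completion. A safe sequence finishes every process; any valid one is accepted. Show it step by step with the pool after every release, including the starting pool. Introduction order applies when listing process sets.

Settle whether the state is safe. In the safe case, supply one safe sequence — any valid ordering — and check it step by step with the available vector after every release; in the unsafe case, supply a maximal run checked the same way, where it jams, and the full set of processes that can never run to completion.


SAFE — a valid safe sequence is proc-C, proc-H, proc-E, proc-F, proc-B, proc-D.
Key observation: the order's first zero-slack moment is proc-H ((2, 1, 2) needed, (3, 4, 2) free — a requested resource with nothing to spare).
Check, step by step:
  pool = (3, 3, 0)
  proc-C: need (2, 1, 0) fits (3, 3, 0); releases (0, 1, 2), pool now (3, 4, 2)
  proc-H: need (2, 1, 2) fits (3, 4, 2); releases (0, 1, 0), pool now (3, 5, 2)
  proc-E: need (2, 4, 1) fits (3, 5, 2); releases (1, 0, 2), pool now (4, 5, 4)
  proc-F: need (3, 1, 1) fits (4, 5, 4); releases (0, 1, 1), pool now (4, 6, 5)
  proc-B: need (2, 3, 1) fits (4, 6, 5); releases (1, 0, 0), pool now (5, 6, 5)
  proc-D: need (1, 0, 1) fits (5, 6, 5); releases (1, 1, 0), pool now (6, 7, 5)


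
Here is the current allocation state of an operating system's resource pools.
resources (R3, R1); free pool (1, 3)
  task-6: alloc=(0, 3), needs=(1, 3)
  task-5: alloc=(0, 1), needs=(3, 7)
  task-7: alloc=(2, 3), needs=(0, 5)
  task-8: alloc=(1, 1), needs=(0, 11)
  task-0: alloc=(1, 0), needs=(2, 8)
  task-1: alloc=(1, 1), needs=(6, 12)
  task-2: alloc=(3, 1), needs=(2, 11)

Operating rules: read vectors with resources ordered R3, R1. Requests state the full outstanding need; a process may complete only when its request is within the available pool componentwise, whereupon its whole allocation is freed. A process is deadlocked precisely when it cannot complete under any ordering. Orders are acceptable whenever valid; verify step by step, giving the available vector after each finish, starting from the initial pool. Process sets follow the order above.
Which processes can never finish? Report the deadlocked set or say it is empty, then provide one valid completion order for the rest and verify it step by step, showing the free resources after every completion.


The deadlocked set is task-8, task-1 and task-2.
Key observation: the wall is R1: completing task-6, task-7, task-5, task-0 brings the pool only to (4, 10), and all the rest need more.
A valid finishing order for the others: task-6, task-7, task-5, task-0. Check, step by step:
  pool = (1, 3)
  task-6 needs (1, 3) <= (1, 3) -> finishes; pool += (0, 3) = (1, 6)
  task-7 needs (0, 5) <= (1, 6) -> finishes; pool += (2, 3) = (3, 9)
  task-5 needs (3, 7) <= (3, 9) -> finishes; pool += (0, 1) = (3, 10)
  task-0 needs (2, 8) <= (3, 10) -> finishes; pool += (1, 0) = (4, 10)
None of the blocked processes ever fits:
  task-8 still needs (0, 11) but only (4, 10) is free — short on R1
  task-1 still needs (6, 12) but only (4, 10) is free — short on R3 and R1
  task-2 still needs (2, 11) but only (4, 10) is free — short on R1


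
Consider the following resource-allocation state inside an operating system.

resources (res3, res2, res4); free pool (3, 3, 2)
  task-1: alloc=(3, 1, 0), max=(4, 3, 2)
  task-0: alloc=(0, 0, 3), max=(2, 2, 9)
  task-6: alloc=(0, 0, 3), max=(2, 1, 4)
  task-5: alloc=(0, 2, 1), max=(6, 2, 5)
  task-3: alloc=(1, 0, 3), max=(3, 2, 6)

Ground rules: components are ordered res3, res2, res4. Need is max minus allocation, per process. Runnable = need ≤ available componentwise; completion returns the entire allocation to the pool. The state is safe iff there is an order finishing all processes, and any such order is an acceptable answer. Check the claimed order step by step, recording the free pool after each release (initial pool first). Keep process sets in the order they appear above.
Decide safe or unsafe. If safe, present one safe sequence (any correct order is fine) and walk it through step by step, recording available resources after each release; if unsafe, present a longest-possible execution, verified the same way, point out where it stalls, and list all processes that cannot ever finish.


SAFE. One safe sequence: task-1, task-6, task-5, task-3, task-0.
Key observation: task-1 is the earliest step where a requested resource binds exactly: need (1, 2, 2), pool (3, 3, 2) at its turn.
Step-by-step check:
  pool = (3, 3, 2)
  task-1 needs (1, 2, 2) <= (3, 3, 2) -> finishes; pool += (3, 1, 0) = (6, 4, 2)
  task-6 needs (2, 1, 1) <= (6, 4, 2) -> finishes; pool += (0, 0, 3) = (6, 4, 5)
  task-5 needs (6, 0, 4) <= (6, 4, 5) -> finishes; pool += (0, 2, 1) = (6, 6, 6)
  task-3 needs (2, 2, 3) <= (6, 6, 6) -> finishes; pool += (1, 0, 3) = (7, 6, 9)
  task-0 needs (2, 2, 6) <= (7, 6, 9) -> finishes; pool += (0, 0, 3) = (7, 6, 12)


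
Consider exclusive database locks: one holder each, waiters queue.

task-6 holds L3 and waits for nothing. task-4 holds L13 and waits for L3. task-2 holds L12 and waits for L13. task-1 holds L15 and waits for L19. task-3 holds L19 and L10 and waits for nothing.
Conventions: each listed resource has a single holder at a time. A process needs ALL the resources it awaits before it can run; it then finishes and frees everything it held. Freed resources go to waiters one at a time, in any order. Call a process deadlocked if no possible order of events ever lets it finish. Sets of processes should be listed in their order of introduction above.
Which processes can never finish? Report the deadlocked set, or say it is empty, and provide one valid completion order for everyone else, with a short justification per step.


No process is deadlocked.
Key observation: there is no circular wait here — follow any chain and it reaches a process that is free to run now.
One completion order for the rest: task-3, task-6, task-4, task-2, task-1.
Check, step by step:
  task-3: no waits; runs immediately, freeing L19 and L10
  task-6: no waits; runs immediately, freeing L3
  task-4 waits on L3 — all released -> runs and releases L13
  task-2 waits on L13 — all released -> runs and releases L12
  task-1 waits on L19 — all released -> runs and releases L15


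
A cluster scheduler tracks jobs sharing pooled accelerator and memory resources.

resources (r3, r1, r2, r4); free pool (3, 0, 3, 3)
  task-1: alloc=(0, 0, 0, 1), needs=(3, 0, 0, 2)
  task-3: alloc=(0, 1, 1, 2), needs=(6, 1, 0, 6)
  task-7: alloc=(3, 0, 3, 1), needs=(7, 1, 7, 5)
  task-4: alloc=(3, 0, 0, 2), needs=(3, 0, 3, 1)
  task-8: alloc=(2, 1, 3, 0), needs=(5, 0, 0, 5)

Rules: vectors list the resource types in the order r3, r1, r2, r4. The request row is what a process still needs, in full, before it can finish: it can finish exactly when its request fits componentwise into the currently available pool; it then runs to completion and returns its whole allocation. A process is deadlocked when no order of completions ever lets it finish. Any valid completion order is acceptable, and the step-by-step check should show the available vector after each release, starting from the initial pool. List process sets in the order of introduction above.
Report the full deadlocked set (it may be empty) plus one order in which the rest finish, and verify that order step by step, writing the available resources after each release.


Nothing here is deadlocked.
Key observation: task-4 leads a chain of completions in which each release enables another process.
A valid finishing order for the others: task-4, task-8, task-1, task-3, task-7. Walking it through:
  pool = (3, 0, 3, 3)
  task-4: need (3, 0, 3, 1) fits (3, 0, 3, 3); releases (3, 0, 0, 2), pool now (6, 0, 3, 5)
  task-8: need (5, 0, 0, 5) fits (6, 0, 3, 5); releases (2, 1, 3, 0), pool now (8, 1, 6, 5)
  task-1: need (3, 0, 0, 2) fits (8, 1, 6, 5); releases (0, 0, 0, 1), pool now (8, 1, 6, 6)
  task-3: need (6, 1, 0, 6) fits (8, 1, 6, 6); releases (0, 1, 1, 2), pool now (8, 2, 7, 8)
  task-7: need (7, 1, 7, 5) fits (8, 2, 7, 8); releases (3, 0, 3, 1), pool now (11, 2, 10, 9)


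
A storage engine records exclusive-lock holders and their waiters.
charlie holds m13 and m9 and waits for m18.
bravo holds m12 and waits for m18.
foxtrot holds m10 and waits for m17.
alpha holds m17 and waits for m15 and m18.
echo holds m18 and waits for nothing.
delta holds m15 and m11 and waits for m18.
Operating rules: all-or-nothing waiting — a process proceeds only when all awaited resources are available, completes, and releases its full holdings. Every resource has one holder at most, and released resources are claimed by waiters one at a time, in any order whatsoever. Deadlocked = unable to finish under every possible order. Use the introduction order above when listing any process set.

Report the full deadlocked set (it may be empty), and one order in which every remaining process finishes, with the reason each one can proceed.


No process is deadlocked.
Key observation: although several processes wait, no cycle exists — each chain bottoms out at a free runner.
One completion order for the rest: echo, delta, alpha, bravo, charlie, foxtrot.
Check, step by step:
  echo waits on nothing -> runs at once and releases m18
  delta: everything it awaited (m18) is free; runs, freeing m15 and m11
  alpha: everything it awaited (m15 and m18) is free; runs, freeing m17
  bravo: everything it awaited (m18) is free; runs, freeing m12
  charlie: everything it awaited (m18) is free; runs, freeing m13 and m9
  foxtrot: everything it awaited (m17) is free; runs, freeing m10


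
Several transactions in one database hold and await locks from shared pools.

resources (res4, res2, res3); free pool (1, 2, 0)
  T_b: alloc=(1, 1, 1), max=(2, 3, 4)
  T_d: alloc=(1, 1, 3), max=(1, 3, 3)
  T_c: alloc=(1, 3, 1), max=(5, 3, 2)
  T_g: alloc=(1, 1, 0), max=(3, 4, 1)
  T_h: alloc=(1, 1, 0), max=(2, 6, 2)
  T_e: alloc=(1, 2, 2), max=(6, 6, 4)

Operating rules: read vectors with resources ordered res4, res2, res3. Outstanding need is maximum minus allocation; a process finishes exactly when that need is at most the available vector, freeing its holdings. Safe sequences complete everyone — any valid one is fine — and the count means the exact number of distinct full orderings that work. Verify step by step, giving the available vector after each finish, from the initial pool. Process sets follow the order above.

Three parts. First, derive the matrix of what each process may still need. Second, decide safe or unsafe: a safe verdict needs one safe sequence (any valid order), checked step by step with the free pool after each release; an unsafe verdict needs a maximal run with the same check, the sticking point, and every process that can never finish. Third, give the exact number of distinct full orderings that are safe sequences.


(1) Outstanding need per process (order res4, res2, res3):
  T_b: (1, 2, 3)
  T_d: (0, 2, 0)
  T_c: (4, 0, 1)
  T_g: (2, 3, 1)
  T_h: (1, 5, 2)
  T_e: (5, 4, 2)
(2) SAFE, for example via the order T_d, T_b, T_g, T_c, T_e, T_h.
Key observation: the order's first zero-slack moment is T_d ((0, 2, 0) needed, (1, 2, 0) free — a requested resource with nothing to spare).
Step-by-step check:
  pool = (1, 2, 0)
  T_d needs (0, 2, 0) <= (1, 2, 0) -> finishes; pool += (1, 1, 3) = (2, 3, 3)
  T_b needs (1, 2, 3) <= (2, 3, 3) -> finishes; pool += (1, 1, 1) = (3, 4, 4)
  T_g needs (2, 3, 1) <= (3, 4, 4) -> finishes; pool += (1, 1, 0) = (4, 5, 4)
  T_c needs (4, 0, 1) <= (4, 5, 4) -> finishes; pool += (1, 3, 1) = (5, 8, 5)
  T_e needs (5, 4, 2) <= (5, 8, 5) -> finishes; pool += (1, 2, 2) = (6, 10, 7)
  T_h needs (1, 5, 2) <= (6, 10, 7) -> finishes; pool += (1, 1, 0) = (7, 11, 7)
(3) The exact count: 8 of the possible complete orderings are safe sequences.


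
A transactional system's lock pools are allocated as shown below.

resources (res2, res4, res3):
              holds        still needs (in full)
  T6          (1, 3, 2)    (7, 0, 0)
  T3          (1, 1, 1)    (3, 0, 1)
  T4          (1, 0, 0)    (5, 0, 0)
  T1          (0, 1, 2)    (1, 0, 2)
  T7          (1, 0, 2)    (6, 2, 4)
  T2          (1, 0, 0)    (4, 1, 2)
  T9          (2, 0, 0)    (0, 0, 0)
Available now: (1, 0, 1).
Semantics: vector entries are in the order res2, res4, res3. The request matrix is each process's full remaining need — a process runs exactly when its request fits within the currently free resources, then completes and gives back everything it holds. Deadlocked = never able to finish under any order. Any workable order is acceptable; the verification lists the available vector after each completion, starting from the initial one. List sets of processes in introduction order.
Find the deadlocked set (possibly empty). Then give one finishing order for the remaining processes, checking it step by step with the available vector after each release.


No process is deadlocked.
Key observation: T9 fits the free pool immediately, and its release cascades until everyone finishes.
One completion order for the rest: T9, T3, T1, T2, T4, T7, T6. Check, step by step:
  pool = (1, 0, 1)
  T9 needs (0, 0, 0) <= (1, 0, 1) -> finishes; pool += (2, 0, 0) = (3, 0, 1)
  T3 needs (3, 0, 1) <= (3, 0, 1) -> finishes; pool += (1, 1, 1) = (4, 1, 2)
  T1 needs (1, 0, 2) <= (4, 1, 2) -> finishes; pool += (0, 1, 2) = (4, 2, 4)
  T2 needs (4, 1, 2) <= (4, 2, 4) -> finishes; pool += (1, 0, 0) = (5, 2, 4)
  T4 needs (5, 0, 0) <= (5, 2, 4) -> finishes; pool += (1, 0, 0) = (6, 2, 4)
  T7 needs (6, 2, 4) <= (6, 2, 4) -> finishes; pool += (1, 0, 2) = (7, 2, 6)
  T6 needs (7, 0, 0) <= (7, 2, 6) -> finishes; pool += (1, 3, 2) = (8, 5, 8)


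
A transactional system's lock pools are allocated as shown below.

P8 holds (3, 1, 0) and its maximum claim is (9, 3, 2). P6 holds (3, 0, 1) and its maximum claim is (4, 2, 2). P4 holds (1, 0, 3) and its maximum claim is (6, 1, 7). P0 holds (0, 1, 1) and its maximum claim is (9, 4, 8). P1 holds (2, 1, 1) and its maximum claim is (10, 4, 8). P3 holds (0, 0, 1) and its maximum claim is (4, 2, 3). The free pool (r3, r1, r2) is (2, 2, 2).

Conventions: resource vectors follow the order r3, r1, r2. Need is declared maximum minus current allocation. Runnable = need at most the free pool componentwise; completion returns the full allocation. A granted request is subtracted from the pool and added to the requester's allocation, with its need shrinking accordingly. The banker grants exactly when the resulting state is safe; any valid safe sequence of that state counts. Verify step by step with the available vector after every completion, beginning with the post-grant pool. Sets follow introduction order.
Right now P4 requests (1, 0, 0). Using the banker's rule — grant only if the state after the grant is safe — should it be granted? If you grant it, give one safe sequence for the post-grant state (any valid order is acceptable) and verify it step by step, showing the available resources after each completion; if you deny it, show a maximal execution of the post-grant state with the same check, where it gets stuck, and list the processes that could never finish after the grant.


GRANT — the state after the grant stays safe, e.g. via P6, P3, P4, P8, P0, P1.
Key observation: post-grant, (1, 2, 2) remains, and an order beginning with P6 completes everyone.
Check on the post-grant state, step by step:
  pool = (1, 2, 2)
  P6: need (1, 2, 1) fits (1, 2, 2); releases (3, 0, 1), pool now (4, 2, 3)
  P3: need (4, 2, 2) fits (4, 2, 3); releases (0, 0, 1), pool now (4, 2, 4)
  P4: need (4, 1, 4) fits (4, 2, 4); releases (2, 0, 3), pool now (6, 2, 7)
  P8: need (6, 2, 2) fits (6, 2, 7); releases (3, 1, 0), pool now (9, 3, 7)
  P0: need (9, 3, 7) fits (9, 3, 7); releases (0, 1, 1), pool now (9, 4, 8)
  P1: need (8, 3, 7) fits (9, 4, 8); releases (2, 1, 1), pool now (11, 5, 9)


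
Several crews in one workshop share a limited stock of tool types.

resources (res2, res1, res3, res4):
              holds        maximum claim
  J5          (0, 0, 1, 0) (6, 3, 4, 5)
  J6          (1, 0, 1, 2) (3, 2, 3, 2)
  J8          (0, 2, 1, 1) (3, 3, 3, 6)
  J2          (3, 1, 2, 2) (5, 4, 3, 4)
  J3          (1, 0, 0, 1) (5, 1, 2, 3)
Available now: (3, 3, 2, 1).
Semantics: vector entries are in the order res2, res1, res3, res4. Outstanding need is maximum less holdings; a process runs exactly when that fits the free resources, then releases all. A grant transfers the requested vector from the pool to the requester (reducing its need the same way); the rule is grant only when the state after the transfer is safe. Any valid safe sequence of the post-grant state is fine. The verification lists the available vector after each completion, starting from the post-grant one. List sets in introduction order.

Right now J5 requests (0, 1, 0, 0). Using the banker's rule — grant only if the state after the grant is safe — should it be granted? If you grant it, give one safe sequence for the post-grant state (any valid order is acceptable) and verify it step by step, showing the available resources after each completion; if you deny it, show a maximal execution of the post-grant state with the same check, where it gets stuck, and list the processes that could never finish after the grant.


DENY: after the grant no complete ordering would exist.
Key observation: after J6, J3 the pool peaks at (5, 2, 3, 4), and each blocked process is short somewhere: J5 on res2, res4; J8 on res4; J2 on res1.
On the post-grant state, J6, J3 is a maximal run — nothing extends it. Verifying each step:
  pool = (3, 2, 2, 1)
  J6: need (2, 2, 2, 0) fits (3, 2, 2, 1); releases (1, 0, 1, 2), pool now (4, 2, 3, 3)
  J3: need (4, 1, 2, 2) fits (4, 2, 3, 3); releases (1, 0, 0, 1), pool now (5, 2, 3, 4)
  blocked: J5 wants (6, 2, 3, 5), pool (5, 2, 3, 4) — not enough res2 and res4
  blocked: J8 wants (3, 1, 2, 5), pool (5, 2, 3, 4) — not enough res4
  blocked: J2 wants (2, 3, 1, 2), pool (5, 2, 3, 4) — not enough res1
Had the request been granted, J5, J8 and J2 could never finish.


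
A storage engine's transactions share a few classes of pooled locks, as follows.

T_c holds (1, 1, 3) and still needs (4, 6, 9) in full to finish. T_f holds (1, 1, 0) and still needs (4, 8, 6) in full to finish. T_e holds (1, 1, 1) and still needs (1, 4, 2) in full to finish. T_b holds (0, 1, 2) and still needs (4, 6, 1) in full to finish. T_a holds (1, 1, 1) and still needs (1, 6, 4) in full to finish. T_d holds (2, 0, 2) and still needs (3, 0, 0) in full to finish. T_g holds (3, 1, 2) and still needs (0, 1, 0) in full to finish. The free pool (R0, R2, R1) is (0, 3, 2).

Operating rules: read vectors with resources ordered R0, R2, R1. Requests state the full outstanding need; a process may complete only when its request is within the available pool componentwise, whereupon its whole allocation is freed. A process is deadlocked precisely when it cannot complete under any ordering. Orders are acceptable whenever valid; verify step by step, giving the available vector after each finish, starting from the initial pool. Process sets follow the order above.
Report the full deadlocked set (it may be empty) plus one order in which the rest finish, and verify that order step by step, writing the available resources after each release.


Deadlocked: T_c, T_f, T_b and T_a.
Key observation: after T_g, T_e, T_d complete, (6, 5, 7) is the best the pool ever gets, yet each leftover process wants more R2.
One completion order for the rest: T_g, T_e, T_d. Step-by-step check:
  pool = (0, 3, 2)
  run T_g (needs (0, 1, 0), free (0, 3, 2)); after release of (3, 1, 2) the pool is (3, 4, 4)
  run T_e (needs (1, 4, 2), free (3, 4, 4)); after release of (1, 1, 1) the pool is (4, 5, 5)
  run T_d (needs (3, 0, 0), free (4, 5, 5)); after release of (2, 0, 2) the pool is (6, 5, 7)
None of the blocked processes ever fits:
  blocked: T_c wants (4, 6, 9), pool (6, 5, 7) — not enough R2 and R1
  blocked: T_f wants (4, 8, 6), pool (6, 5, 7) — not enough R2
  blocked: T_b wants (4, 6, 1), pool (6, 5, 7) — not enough R2
  blocked: T_a wants (1, 6, 4), pool (6, 5, 7) — not enough R2


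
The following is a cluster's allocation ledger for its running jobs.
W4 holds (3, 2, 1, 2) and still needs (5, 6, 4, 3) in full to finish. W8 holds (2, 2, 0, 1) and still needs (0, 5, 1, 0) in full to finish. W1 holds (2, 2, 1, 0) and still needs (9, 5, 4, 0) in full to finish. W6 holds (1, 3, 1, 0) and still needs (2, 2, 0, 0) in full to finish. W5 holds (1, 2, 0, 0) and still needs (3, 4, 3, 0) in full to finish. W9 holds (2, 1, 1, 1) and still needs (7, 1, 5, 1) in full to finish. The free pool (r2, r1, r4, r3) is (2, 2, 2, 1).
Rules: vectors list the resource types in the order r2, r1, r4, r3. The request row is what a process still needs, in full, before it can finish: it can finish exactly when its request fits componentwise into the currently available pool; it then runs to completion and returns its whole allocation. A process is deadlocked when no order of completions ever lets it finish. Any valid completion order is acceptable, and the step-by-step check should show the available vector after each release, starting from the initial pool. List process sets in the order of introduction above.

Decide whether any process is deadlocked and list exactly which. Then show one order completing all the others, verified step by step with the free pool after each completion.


Deadlocked set: W4, W1 and W9.
Key observation: even finishing W6, W8, W5 leaves just (6, 9, 3, 2) free — too little r4 for any of the remaining processes.
A valid finishing order for the others: W6, W8, W5. Verifying each step:
  pool = (2, 2, 2, 1)
  W6 needs (2, 2, 0, 0) <= (2, 2, 2, 1) -> finishes; pool += (1, 3, 1, 0) = (3, 5, 3, 1)
  W8 needs (0, 5, 1, 0) <= (3, 5, 3, 1) -> finishes; pool += (2, 2, 0, 1) = (5, 7, 3, 2)
  W5 needs (3, 4, 3, 0) <= (5, 7, 3, 2) -> finishes; pool += (1, 2, 0, 0) = (6, 9, 3, 2)
The blocked processes can never fit:
  W4 still needs (5, 6, 4, 3) but only (6, 9, 3, 2) is free — short on r4 and r3
  W1 still needs (9, 5, 4, 0) but only (6, 9, 3, 2) is free — short on r2 and r4
  W9 still needs (7, 1, 5, 1) but only (6, 9, 3, 2) is free — short on r2 and r4


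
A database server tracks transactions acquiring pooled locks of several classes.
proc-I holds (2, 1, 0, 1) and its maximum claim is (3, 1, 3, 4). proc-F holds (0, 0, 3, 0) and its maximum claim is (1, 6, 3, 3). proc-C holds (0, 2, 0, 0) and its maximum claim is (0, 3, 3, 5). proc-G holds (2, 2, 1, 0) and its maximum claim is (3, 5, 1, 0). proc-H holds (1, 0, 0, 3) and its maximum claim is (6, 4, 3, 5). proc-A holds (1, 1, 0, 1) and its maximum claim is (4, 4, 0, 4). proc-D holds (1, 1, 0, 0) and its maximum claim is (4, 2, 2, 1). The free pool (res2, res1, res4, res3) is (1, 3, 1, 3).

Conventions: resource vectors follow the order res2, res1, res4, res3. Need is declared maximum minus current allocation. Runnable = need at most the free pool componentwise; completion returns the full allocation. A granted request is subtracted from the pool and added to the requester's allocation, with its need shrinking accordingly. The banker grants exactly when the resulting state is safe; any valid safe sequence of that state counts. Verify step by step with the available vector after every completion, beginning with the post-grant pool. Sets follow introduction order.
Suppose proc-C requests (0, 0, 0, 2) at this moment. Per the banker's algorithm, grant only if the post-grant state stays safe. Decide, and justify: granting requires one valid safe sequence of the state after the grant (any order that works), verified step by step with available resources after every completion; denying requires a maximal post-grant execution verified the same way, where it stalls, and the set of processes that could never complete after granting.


DENY: after the grant no complete ordering would exist.
Key observation: the wall is res3: completing proc-G, proc-D brings the pool only to (4, 6, 2, 1), and all the rest need more.
After a pretend grant, a maximal execution: proc-G, proc-D — then nothing else fits. Check, step by step:
  pool = (1, 3, 1, 1)
  proc-G: need (1, 3, 0, 0) fits (1, 3, 1, 1); releases (2, 2, 1, 0), pool now (3, 5, 2, 1)
  proc-D: need (3, 1, 2, 1) fits (3, 5, 2, 1); releases (1, 1, 0, 0), pool now (4, 6, 2, 1)
  proc-I still needs (1, 0, 3, 3) but only (4, 6, 2, 1) is free — short on res4 and res3
  proc-F still needs (1, 6, 0, 3) but only (4, 6, 2, 1) is free — short on res3
  proc-C still needs (0, 1, 3, 3) but only (4, 6, 2, 1) is free — short on res4 and res3
  proc-H still needs (5, 4, 3, 2) but only (4, 6, 2, 1) is free — short on res2, res4 and res3
  proc-A still needs (3, 3, 0, 3) but only (4, 6, 2, 1) is free — short on res3
Processes that could never finish after the grant: proc-I, proc-F, proc-C, proc-H and proc-A.


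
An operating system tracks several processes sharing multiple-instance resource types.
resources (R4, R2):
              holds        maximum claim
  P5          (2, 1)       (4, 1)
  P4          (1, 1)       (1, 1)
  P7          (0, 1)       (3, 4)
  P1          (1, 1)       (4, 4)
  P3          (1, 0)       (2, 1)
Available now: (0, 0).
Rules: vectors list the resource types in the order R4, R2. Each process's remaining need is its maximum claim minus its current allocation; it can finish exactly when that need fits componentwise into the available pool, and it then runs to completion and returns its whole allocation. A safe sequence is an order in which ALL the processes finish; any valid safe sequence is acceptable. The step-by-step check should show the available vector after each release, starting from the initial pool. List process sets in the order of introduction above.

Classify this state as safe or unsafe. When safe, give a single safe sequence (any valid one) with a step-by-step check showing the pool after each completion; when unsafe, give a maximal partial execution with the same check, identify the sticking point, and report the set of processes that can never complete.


UNSAFE — no complete ordering exists.
Key observation: R2 is the bottleneck — with P4, P3, P5 done the pool holds (4, 2), short of every remaining need.
The run P4, P3, P5 cannot be extended any further. Check, step by step:
  pool = (0, 0)
  P4: need (0, 0) fits (0, 0); releases (1, 1), pool now (1, 1)
  P3: need (1, 1) fits (1, 1); releases (1, 0), pool now (2, 1)
  P5: need (2, 0) fits (2, 1); releases (2, 1), pool now (4, 2)
  blocked: P7 wants (3, 3), pool (4, 2) — not enough R2
  blocked: P1 wants (3, 3), pool (4, 2) — not enough R2
Processes that can never finish: P7 and P1.


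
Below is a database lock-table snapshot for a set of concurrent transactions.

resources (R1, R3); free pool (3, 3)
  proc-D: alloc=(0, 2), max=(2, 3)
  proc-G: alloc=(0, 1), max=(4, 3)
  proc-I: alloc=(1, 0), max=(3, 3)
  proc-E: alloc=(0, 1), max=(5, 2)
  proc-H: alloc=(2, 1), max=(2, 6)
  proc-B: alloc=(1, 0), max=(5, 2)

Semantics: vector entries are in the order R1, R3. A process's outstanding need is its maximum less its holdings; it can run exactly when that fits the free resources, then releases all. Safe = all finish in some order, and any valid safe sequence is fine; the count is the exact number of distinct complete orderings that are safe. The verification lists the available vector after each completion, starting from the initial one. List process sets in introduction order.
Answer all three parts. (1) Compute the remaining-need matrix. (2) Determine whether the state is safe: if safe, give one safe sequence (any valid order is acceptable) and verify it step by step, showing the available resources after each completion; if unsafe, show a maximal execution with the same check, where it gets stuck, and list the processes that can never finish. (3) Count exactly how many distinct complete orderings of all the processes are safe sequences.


(1) Need matrix, components ordered R1, R3:
  proc-D: (2, 1)
  proc-G: (4, 2)
  proc-I: (2, 3)
  proc-E: (5, 1)
  proc-H: (0, 5)
  proc-B: (4, 2)
(2) The state is SAFE; one workable sequence: proc-D, proc-H, proc-B, proc-G, proc-I, proc-E.
Key observation: proc-H marks the first exact bind of the order: its need (0, 5) fits the free (3, 5) with zero slack on a requested resource.
Check, step by step:
  pool = (3, 3)
  run proc-D (needs (2, 1), free (3, 3)); after release of (0, 2) the pool is (3, 5)
  run proc-H (needs (0, 5), free (3, 5)); after release of (2, 1) the pool is (5, 6)
  run proc-B (needs (4, 2), free (5, 6)); after release of (1, 0) the pool is (6, 6)
  run proc-G (needs (4, 2), free (6, 6)); after release of (0, 1) the pool is (6, 7)
  run proc-I (needs (2, 3), free (6, 7)); after release of (1, 0) the pool is (7, 7)
  run proc-E (needs (5, 1), free (7, 7)); after release of (0, 1) the pool is (7, 8)
(3) The exact count: 78 of the possible complete orderings are safe sequences.


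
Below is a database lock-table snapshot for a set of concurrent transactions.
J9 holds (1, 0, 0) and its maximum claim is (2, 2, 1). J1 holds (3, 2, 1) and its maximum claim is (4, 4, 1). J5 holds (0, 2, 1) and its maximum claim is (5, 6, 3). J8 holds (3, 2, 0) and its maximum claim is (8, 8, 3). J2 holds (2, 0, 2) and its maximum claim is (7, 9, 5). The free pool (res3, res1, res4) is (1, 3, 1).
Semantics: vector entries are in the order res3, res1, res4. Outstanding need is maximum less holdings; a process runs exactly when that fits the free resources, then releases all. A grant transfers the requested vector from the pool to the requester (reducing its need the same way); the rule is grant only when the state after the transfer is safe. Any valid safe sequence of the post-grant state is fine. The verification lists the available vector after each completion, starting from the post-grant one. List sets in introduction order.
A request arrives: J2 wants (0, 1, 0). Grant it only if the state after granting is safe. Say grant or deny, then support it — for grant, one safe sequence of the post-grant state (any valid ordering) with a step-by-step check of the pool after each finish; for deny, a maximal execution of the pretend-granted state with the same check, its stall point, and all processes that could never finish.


GRANT: granting preserves safety; a valid post-grant sequence is J1, J9, J5, J8, J2.
Key observation: the grant leaves (1, 2, 1) free — enough for J1, whose release restarts the cascade.
Check on the post-grant state, step by step:
  pool = (1, 2, 1)
  J1 needs (1, 2, 0) <= (1, 2, 1) -> finishes; pool += (3, 2, 1) = (4, 4, 2)
  J9 needs (1, 2, 1) <= (4, 4, 2) -> finishes; pool += (1, 0, 0) = (5, 4, 2)
  J5 needs (5, 4, 2) <= (5, 4, 2) -> finishes; pool += (0, 2, 1) = (5, 6, 3)
  J8 needs (5, 6, 3) <= (5, 6, 3) -> finishes; pool += (3, 2, 0) = (8, 8, 3)
  J2 needs (5, 8, 3) <= (8, 8, 3) -> finishes; pool += (2, 1, 2) = (10, 9, 5)


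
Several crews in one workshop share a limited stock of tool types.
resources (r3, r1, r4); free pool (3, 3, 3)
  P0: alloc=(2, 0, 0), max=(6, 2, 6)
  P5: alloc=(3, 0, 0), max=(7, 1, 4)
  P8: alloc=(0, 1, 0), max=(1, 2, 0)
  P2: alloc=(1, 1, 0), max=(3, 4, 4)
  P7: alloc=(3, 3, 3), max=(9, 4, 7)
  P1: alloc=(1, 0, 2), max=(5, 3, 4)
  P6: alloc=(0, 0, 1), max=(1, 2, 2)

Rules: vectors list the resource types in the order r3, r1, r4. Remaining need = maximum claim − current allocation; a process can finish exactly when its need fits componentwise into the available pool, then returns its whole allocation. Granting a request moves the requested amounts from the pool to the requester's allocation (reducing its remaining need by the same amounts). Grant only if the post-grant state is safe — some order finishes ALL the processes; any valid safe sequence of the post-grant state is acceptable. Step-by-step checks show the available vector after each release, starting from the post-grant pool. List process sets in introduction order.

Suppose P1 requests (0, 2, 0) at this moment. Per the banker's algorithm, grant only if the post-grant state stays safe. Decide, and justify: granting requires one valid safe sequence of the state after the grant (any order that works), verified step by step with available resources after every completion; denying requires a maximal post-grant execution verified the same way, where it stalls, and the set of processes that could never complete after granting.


DENY. Granting would leave the state unsafe.
Key observation: after P8, P6 the pool peaks at (3, 2, 4), and each blocked process is short somewhere: P0 on r3, r4; P5 on r3; P2 on r1; P7 on r3; P1 on r3.
On the post-grant state, P8, P6 is a maximal run — nothing extends it. Verifying each step:
  pool = (3, 1, 3)
  run P8 (needs (1, 1, 0), free (3, 1, 3)); after release of (0, 1, 0) the pool is (3, 2, 3)
  run P6 (needs (1, 2, 1), free (3, 2, 3)); after release of (0, 0, 1) the pool is (3, 2, 4)
  blocked: P0 wants (4, 2, 6), pool (3, 2, 4) — not enough r3 and r4
  blocked: P5 wants (4, 1, 4), pool (3, 2, 4) — not enough r3
  blocked: P2 wants (2, 3, 4), pool (3, 2, 4) — not enough r1
  blocked: P7 wants (6, 1, 4), pool (3, 2, 4) — not enough r3
  blocked: P1 wants (4, 1, 2), pool (3, 2, 4) — not enough r3
Processes that could never finish after the grant: P0, P5, P2, P7 and P1.
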